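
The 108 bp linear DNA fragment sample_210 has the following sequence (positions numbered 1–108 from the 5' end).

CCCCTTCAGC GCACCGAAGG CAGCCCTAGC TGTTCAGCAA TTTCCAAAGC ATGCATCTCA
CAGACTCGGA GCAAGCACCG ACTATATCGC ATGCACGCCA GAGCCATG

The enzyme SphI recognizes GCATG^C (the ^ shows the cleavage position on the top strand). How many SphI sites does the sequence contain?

2

GCATGC occurs starting at positions 49, 89.
SphI cuts at 2 sites.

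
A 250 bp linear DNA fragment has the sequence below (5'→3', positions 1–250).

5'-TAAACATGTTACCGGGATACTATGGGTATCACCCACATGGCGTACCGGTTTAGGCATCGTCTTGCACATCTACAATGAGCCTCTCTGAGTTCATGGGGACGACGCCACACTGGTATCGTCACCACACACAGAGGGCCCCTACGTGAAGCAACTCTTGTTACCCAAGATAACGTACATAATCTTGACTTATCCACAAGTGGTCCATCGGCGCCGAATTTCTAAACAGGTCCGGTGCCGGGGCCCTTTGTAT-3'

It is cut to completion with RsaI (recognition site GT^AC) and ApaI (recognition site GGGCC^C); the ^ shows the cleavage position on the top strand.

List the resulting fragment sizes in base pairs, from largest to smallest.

RsaI sites (GTAC) start at positions 42, 172.
RsaI cuts after base 2 of each site, so after positions 43, 173.
ApaI sites (GGGCCC) start at positions 133, 238.
ApaI cuts after base 5 of each site (before the last base), so after positions 137, 242.
Combined cut positions: 43, 137, 173, 242.
Linear molecule, 4 cuts → 5 fragments:
  1–43 → 43 bp
  44–137 → 94 bp
  138–173 → 36 bp
  174–242 → 69 bp
  243–250 → 8 bp
Sorted largest to smallest: 94, 69, 43, 36, 8 bp.

94, 69, 43, 36, 8 bp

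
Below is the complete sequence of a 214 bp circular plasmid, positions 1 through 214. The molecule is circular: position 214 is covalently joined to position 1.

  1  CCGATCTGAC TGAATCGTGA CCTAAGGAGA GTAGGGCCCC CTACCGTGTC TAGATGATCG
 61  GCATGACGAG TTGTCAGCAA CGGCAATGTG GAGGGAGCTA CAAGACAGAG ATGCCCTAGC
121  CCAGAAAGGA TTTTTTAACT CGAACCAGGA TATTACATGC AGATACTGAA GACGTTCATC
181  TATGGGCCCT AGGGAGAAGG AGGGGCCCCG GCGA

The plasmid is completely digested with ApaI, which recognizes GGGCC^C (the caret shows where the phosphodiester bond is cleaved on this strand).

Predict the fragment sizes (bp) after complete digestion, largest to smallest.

150, 45, 19 bp

ApaI sites (GGGCCC) start at positions 34, 184, 203.
ApaI cuts after base 5 of each site (before the last base), so after positions 38, 188, 207.
Circular molecule, 3 cuts → 3 fragments:
  39–188 → 150 bp
  189–207 → 19 bp
  208–214 then 1–38 → 7 + 38 = 45 bp
Sorted largest to smallest: 150, 45, 19 bp.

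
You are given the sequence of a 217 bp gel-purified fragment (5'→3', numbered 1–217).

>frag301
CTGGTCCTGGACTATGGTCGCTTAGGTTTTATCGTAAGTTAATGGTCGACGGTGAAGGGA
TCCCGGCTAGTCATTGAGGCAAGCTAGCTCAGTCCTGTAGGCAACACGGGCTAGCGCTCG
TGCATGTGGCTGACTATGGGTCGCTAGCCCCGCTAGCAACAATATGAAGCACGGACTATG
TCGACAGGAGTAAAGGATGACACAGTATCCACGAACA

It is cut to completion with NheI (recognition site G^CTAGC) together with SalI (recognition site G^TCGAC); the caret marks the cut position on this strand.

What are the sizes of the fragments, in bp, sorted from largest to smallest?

45, 38, 37, 33, 28, 27, 9 bp

NheI sites (GCTAGC) start at positions 83, 110, 143, 152.
NheI cuts after the first base of each site, so after positions 83, 110, 143, 152.
SalI sites (GTCGAC) start at positions 45, 180.
SalI cuts after the first base of each site, so after positions 45, 180.
Combined cut positions: 45, 83, 110, 143, 152, 180.
Linear molecule, 6 cuts → 7 fragments:
  1–45 → 45 bp
  46–83 → 38 bp
  84–110 → 27 bp
  111–143 → 33 bp
  144–152 → 9 bp
  153–180 → 28 bp
  181–217 → 37 bp
Sorted largest to smallest: 45, 38, 37, 33, 28, 27, 9 bp.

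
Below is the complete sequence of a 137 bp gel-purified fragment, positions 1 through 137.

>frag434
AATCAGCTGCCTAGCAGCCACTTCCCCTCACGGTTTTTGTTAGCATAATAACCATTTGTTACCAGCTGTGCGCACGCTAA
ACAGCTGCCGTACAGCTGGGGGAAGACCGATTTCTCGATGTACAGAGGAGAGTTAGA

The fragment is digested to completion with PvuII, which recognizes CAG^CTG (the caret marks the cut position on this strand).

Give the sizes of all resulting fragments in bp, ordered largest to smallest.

PvuII sites (CAGCTG) start at positions 4, 63, 82, 93.
PvuII cuts after base 3 of each site, so after positions 6, 65, 84, 95.
Linear molecule, 4 cuts → 5 fragments:
  1–6 → 6 bp
  7–65 → 59 bp
  66–84 → 19 bp
  85–95 → 11 bp
  96–137 → 42 bp
Sorted largest to smallest: 59, 42, 19, 11, 6 bp.

59, 42, 19, 11, 6 bp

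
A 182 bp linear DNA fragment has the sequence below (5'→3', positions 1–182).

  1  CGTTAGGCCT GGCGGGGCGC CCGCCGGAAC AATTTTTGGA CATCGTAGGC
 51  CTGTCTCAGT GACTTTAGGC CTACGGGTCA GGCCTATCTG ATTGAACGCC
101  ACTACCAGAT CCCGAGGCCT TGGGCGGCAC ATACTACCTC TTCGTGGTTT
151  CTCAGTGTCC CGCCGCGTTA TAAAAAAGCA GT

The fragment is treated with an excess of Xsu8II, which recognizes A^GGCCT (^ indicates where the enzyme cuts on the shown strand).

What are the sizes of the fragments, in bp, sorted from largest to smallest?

67, 42, 35, 20, 13, 5 bp

Xsu8II sites (AGGCCT) start at positions 5, 47, 67, 80, 115.
Xsu8II cuts after the first base of each site, so after positions 5, 47, 67, 80, 115.
Linear molecule, 5 cuts → 6 fragments:
  1–5 → 5 bp
  6–47 → 42 bp
  48–67 → 20 bp
  68–80 → 13 bp
  81–115 → 35 bp
  116–182 → 67 bp
Sorted largest to smallest: 67, 42, 35, 20, 13, 5 bp.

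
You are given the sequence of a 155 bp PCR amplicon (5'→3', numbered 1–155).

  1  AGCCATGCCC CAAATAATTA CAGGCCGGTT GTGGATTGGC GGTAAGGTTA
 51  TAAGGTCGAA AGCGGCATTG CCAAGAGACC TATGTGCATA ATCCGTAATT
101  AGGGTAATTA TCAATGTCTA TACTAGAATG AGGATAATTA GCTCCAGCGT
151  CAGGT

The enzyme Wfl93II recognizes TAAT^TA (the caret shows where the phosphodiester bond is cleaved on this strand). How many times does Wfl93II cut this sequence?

4

TAATTA occurs starting at positions 15, 96, 105, 135.
Wfl93II cuts at 4 sites.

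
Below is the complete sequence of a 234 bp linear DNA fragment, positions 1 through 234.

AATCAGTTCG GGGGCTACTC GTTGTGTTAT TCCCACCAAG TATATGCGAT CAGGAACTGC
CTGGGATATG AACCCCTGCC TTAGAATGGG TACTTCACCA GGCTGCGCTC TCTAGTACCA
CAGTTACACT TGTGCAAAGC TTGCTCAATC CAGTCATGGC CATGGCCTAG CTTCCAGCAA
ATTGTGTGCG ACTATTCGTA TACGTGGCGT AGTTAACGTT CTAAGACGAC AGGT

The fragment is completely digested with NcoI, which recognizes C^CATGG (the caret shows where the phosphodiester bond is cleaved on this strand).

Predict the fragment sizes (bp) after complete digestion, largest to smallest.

The NcoI site (CCATGG) starts at position 160.
NcoI cuts after the first base of each site, so after position 160.
Linear molecule, 1 cut → 2 fragments:
  1–160 → 160 bp
  161–234 → 74 bp
Sorted largest to smallest: 160, 74 bp.

160, 74 bp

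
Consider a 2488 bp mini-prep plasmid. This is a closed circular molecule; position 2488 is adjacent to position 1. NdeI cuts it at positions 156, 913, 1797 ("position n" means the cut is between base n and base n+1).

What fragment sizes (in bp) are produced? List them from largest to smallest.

884, 847, 757 bp

Circular molecule, 3 cuts → 3 fragments:
  913 − 156 = 757 bp
  1797 − 913 = 884 bp
  wrap: 2488 − 1797 + 156 = 847 bp
Sorted largest to smallest: 884, 847, 757 bp.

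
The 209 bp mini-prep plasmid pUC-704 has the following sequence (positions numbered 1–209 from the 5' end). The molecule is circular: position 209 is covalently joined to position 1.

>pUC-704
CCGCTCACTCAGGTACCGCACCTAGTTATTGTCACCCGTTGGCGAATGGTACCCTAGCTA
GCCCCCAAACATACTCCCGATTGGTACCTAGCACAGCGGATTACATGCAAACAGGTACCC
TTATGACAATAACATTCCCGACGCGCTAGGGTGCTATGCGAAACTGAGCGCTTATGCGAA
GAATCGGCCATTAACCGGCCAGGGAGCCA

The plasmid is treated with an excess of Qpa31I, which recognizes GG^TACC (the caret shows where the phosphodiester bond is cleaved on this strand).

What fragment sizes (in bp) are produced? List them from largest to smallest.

Qpa31I sites (GGTACC) start at positions 12, 48, 83, 114.
Qpa31I cuts after base 2 of each site, so after positions 13, 49, 84, 115.
Circular molecule, 4 cuts → 4 fragments:
  14–49 → 36 bp
  50–84 → 35 bp
  85–115 → 31 bp
  116–209 then 1–13 → 94 + 13 = 107 bp
Sorted largest to smallest: 107, 36, 35, 31 bp.

107, 36, 35, 31 bp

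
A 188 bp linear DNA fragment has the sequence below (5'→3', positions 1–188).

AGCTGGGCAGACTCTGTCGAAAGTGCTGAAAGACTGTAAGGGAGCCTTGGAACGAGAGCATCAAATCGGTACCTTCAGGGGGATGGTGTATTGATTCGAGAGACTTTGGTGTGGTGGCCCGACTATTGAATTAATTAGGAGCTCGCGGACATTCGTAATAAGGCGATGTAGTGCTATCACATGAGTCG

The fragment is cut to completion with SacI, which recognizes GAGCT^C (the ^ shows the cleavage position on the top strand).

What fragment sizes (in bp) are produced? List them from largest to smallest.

The SacI site (GAGCTC) starts at position 139.
SacI cuts after base 5 of each site (before the last base), so after position 143.
Linear molecule, 1 cut → 2 fragments:
  1–143 → 143 bp
  144–188 → 45 bp
Sorted largest to smallest: 143, 45 bp.

143, 45 bp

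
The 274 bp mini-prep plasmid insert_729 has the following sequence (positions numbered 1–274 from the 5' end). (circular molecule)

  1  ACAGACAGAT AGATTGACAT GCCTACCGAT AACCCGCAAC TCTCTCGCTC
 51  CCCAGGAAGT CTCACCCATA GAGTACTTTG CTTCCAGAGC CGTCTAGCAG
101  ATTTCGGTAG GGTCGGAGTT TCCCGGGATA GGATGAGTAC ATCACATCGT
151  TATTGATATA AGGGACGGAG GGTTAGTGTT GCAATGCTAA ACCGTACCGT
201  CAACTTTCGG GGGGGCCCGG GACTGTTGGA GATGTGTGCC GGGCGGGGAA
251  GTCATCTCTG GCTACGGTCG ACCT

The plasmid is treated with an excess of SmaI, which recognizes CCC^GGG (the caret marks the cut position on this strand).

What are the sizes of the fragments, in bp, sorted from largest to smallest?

180, 94 bp

SmaI sites (CCCGGG) start at positions 122, 216.
SmaI cuts after base 3 of each site, so after positions 124, 218.
Circular molecule, 2 cuts → 2 fragments:
  125–218 → 94 bp
  219–274 then 1–124 → 56 + 124 = 180 bp
Sorted largest to smallest: 180, 94 bp.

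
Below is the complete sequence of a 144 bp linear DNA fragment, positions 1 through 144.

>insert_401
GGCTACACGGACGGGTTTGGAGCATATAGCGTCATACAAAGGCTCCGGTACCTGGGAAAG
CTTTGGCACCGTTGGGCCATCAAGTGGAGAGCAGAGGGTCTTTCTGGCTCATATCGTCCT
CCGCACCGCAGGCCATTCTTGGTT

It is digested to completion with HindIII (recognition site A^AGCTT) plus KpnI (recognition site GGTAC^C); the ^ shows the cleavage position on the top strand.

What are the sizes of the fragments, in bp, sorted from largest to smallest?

86, 51, 7 bp

The HindIII site (AAGCTT) starts at position 58.
HindIII cuts after the first base of each site, so after position 58.
The KpnI site (GGTACC) starts at position 47.
KpnI cuts after base 5 of each site (before the last base), so after position 51.
Combined cut positions: 51, 58.
Linear molecule, 2 cuts → 3 fragments:
  1–51 → 51 bp
  52–58 → 7 bp
  59–144 → 86 bp
Sorted largest to smallest: 86, 51, 7 bp.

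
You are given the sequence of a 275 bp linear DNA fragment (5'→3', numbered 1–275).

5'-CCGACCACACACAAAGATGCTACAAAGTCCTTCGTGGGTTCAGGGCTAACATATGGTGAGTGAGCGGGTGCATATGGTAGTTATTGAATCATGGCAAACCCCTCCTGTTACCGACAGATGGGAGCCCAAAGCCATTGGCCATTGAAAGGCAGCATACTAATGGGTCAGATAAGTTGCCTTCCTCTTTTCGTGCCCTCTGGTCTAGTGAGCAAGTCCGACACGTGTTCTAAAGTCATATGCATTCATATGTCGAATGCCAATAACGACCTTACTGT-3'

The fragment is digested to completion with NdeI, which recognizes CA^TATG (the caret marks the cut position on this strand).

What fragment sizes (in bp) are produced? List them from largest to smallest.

163, 51, 30, 21, 10 bp

NdeI sites (CATATG) start at positions 50, 71, 234, 244.
NdeI cuts after base 2 of each site, so after positions 51, 72, 235, 245.
Linear molecule, 4 cuts → 5 fragments:
  1–51 → 51 bp
  52–72 → 21 bp
  73–235 → 163 bp
  236–245 → 10 bp
  246–275 → 30 bp
Sorted largest to smallest: 163, 51, 30, 21, 10 bp.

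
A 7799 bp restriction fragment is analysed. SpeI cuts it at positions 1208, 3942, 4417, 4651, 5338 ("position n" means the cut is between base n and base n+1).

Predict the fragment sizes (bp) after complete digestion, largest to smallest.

2734, 2461, 1208, 687, 475, 234 bp

Linear molecule, 5 cuts → 6 fragments:
  1208 − 0 = 1208 bp
  3942 − 1208 = 2734 bp
  4417 − 3942 = 475 bp
  4651 − 4417 = 234 bp
  5338 − 4651 = 687 bp
  7799 − 5338 = 2461 bp
Sorted largest to smallest: 2734, 2461, 1208, 687, 475, 234 bp.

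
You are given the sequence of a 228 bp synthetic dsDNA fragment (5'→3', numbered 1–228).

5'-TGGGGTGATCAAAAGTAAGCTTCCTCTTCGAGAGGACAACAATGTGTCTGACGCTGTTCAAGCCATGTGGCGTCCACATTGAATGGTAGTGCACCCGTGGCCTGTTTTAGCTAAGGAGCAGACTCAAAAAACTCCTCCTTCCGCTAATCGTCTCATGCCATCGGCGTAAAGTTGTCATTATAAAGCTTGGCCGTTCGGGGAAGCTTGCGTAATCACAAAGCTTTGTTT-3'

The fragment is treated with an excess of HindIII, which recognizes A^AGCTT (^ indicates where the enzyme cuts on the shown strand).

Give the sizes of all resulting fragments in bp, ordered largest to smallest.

166, 18, 17, 17, 10 bp

HindIII sites (AAGCTT) start at positions 17, 183, 201, 218.
HindIII cuts after the first base of each site, so after positions 17, 183, 201, 218.
Linear molecule, 4 cuts → 5 fragments:
  1–17 → 17 bp
  18–183 → 166 bp
  184–201 → 18 bp
  202–218 → 17 bp
  219–228 → 10 bp
Sorted largest to smallest: 166, 18, 17, 17, 10 bp.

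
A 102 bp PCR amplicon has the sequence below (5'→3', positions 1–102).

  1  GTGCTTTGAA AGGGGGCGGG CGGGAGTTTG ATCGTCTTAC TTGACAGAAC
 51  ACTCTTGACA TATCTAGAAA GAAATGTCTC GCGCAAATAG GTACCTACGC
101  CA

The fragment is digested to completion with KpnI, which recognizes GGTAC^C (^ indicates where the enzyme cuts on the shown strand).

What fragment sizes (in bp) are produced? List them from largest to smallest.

94, 8 bp

The KpnI site (GGTACC) starts at position 90.
KpnI cuts after base 5 of each site (before the last base), so after position 94.
Linear molecule, 1 cut → 2 fragments:
  1–94 → 94 bp
  95–102 → 8 bp
Sorted largest to smallest: 94, 8 bp.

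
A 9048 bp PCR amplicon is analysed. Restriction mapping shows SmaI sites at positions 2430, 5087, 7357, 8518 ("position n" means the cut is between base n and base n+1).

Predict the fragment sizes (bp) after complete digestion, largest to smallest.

Linear molecule, 4 cuts → 5 fragments:
  2430 − 0 = 2430 bp
  5087 − 2430 = 2657 bp
  7357 − 5087 = 2270 bp
  8518 − 7357 = 1161 bp
  9048 − 8518 = 530 bp
Sorted largest to smallest: 2657, 2430, 2270, 1161, 530 bp.

2657, 2430, 2270, 1161, 530 bp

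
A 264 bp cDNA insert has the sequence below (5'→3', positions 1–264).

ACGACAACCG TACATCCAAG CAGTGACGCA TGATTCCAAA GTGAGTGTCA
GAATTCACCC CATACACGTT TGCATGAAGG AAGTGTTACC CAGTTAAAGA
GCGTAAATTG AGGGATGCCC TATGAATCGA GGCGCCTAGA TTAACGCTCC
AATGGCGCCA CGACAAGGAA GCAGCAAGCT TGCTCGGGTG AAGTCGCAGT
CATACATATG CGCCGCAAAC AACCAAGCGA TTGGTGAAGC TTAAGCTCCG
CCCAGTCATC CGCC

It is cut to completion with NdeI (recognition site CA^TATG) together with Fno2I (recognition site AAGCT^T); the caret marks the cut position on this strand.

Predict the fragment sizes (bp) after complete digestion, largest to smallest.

The NdeI site (CATATG) starts at position 205.
NdeI cuts after base 2 of each site, so after position 206.
Fno2I sites (AAGCTT) start at positions 176, 237.
Fno2I cuts after base 5 of each site (before the last base), so after positions 180, 241.
Combined cut positions: 180, 206, 241.
Linear molecule, 3 cuts → 4 fragments:
  1–180 → 180 bp
  181–206 → 26 bp
  207–241 → 35 bp
  242–264 → 23 bp
Sorted largest to smallest: 180, 35, 26, 23 bp.

180, 35, 26, 23 bp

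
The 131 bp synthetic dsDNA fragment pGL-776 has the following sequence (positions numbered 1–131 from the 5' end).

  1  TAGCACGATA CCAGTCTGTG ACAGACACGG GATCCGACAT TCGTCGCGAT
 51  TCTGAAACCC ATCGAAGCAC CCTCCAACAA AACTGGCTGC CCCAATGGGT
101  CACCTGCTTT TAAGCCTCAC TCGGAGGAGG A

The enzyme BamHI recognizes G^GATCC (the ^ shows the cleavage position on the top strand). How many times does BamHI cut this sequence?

GGATCC occurs starting at position 30.
BamHI cuts at 1 site.

1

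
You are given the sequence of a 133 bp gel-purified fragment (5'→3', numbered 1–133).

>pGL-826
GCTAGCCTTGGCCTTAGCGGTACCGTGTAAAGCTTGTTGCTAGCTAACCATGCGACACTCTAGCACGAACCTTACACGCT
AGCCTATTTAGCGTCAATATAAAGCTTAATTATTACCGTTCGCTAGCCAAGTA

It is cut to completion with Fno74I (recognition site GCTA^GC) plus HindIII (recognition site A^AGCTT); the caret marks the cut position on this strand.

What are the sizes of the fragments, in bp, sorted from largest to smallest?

Fno74I sites (GCTAGC) start at positions 1, 39, 78, 122.
Fno74I cuts after base 4 of each site, so after positions 4, 42, 81, 125.
HindIII sites (AAGCTT) start at positions 30, 102.
HindIII cuts after the first base of each site, so after positions 30, 102.
Combined cut positions: 4, 30, 42, 81, 102, 125.
Linear molecule, 6 cuts → 7 fragments:
  1–4 → 4 bp
  5–30 → 26 bp
  31–42 → 12 bp
  43–81 → 39 bp
  82–102 → 21 bp
  103–125 → 23 bp
  126–133 → 8 bp
Sorted largest to smallest: 39, 26, 23, 21, 12, 8, 4 bp.

39, 26, 23, 21, 12, 8, 4 bp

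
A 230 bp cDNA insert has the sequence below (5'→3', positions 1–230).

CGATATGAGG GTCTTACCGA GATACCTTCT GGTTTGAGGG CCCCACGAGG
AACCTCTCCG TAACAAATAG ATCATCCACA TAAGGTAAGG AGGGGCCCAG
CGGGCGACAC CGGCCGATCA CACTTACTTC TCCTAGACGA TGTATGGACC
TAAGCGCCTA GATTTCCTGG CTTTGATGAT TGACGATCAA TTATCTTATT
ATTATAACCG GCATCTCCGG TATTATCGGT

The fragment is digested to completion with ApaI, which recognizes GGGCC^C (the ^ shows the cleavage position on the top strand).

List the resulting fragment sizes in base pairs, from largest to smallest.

133, 55, 42 bp

ApaI sites (GGGCCC) start at positions 38, 93.
ApaI cuts after base 5 of each site (before the last base), so after positions 42, 97.
Linear molecule, 2 cuts → 3 fragments:
  1–42 → 42 bp
  43–97 → 55 bp
  98–230 → 133 bp
Sorted largest to smallest: 133, 55, 42 bp.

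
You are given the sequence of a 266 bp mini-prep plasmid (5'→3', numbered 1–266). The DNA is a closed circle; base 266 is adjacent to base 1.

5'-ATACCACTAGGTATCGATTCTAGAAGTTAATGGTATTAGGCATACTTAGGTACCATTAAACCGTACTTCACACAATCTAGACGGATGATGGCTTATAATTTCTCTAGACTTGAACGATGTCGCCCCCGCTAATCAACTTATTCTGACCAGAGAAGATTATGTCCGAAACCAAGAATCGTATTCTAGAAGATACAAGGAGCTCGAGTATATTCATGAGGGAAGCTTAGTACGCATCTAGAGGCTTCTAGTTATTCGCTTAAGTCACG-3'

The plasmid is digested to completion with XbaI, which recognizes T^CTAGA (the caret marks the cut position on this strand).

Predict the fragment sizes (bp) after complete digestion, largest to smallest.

79, 57, 52, 51, 27 bp

XbaI sites (TCTAGA) start at positions 19, 76, 103, 182, 234.
XbaI cuts after the first base of each site, so after positions 19, 76, 103, 182, 234.
Circular molecule, 5 cuts → 5 fragments:
  20–76 → 57 bp
  77–103 → 27 bp
  104–182 → 79 bp
  183–234 → 52 bp
  235–266 then 1–19 → 32 + 19 = 51 bp
Sorted largest to smallest: 79, 57, 52, 51, 27 bp.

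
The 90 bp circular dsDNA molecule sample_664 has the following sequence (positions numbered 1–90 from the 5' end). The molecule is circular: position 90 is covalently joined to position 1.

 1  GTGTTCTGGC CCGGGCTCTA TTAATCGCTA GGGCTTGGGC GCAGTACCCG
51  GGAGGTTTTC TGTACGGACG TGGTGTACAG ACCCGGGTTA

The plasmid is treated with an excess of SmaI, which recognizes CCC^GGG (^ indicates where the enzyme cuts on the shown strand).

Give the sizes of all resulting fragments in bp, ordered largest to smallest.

SmaI sites (CCCGGG) start at positions 10, 47, 82.
SmaI cuts after base 3 of each site, so after positions 12, 49, 84.
Circular molecule, 3 cuts → 3 fragments:
  13–49 → 37 bp
  50–84 → 35 bp
  85–90 then 1–12 → 6 + 12 = 18 bp
Sorted largest to smallest: 37, 35, 18 bp.

37, 35, 18 bp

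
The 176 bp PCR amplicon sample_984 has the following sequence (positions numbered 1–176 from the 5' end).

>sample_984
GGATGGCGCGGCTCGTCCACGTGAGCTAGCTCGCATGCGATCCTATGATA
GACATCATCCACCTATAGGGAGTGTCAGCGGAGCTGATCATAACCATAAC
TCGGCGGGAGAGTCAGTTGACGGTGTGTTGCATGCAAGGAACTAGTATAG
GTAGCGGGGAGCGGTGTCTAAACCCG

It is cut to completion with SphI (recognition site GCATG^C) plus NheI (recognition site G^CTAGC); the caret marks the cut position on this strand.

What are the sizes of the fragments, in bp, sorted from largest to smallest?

97, 42, 25, 12 bp

SphI sites (GCATGC) start at positions 33, 130.
SphI cuts after base 5 of each site (before the last base), so after positions 37, 134.
The NheI site (GCTAGC) starts at position 25.
NheI cuts after the first base of each site, so after position 25.
Combined cut positions: 25, 37, 134.
Linear molecule, 3 cuts → 4 fragments:
  1–25 → 25 bp
  26–37 → 12 bp
  38–134 → 97 bp
  135–176 → 42 bp
Sorted largest to smallest: 97, 42, 25, 12 bp.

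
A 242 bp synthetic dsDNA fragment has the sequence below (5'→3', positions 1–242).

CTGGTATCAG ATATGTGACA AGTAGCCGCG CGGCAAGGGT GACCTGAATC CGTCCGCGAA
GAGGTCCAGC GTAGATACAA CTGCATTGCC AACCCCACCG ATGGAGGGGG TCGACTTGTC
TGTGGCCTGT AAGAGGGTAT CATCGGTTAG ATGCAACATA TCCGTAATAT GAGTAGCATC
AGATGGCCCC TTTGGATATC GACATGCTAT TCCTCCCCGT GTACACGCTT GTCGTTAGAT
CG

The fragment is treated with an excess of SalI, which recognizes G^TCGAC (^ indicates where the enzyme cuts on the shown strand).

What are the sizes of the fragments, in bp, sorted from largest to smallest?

132, 110 bp

The SalI site (GTCGAC) starts at position 110.
SalI cuts after the first base of each site, so after position 110.
Linear molecule, 1 cut → 2 fragments:
  1–110 → 110 bp
  111–242 → 132 bp
Sorted largest to smallest: 132, 110 bp.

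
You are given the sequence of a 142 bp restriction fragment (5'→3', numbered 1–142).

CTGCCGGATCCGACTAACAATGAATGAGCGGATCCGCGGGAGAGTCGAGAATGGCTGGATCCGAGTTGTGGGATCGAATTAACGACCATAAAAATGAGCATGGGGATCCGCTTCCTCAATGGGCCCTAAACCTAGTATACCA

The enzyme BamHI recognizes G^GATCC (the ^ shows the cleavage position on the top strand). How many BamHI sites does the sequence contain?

4

GGATCC occurs starting at positions 6, 30, 57, 104.
BamHI cuts at 4 sites.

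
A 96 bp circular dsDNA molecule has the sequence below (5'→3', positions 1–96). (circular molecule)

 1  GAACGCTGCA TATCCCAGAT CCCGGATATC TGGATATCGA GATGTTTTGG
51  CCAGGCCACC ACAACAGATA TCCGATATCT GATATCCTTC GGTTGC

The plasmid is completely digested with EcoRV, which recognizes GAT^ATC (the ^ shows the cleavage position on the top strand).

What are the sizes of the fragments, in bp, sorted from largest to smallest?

40, 34, 8, 7, 7 bp

EcoRV sites (GATATC) start at positions 25, 33, 67, 74, 81.
EcoRV cuts after base 3 of each site, so after positions 27, 35, 69, 76, 83.
Circular molecule, 5 cuts → 5 fragments:
  28–35 → 8 bp
  36–69 → 34 bp
  70–76 → 7 bp
  77–83 → 7 bp
  84–96 then 1–27 → 13 + 27 = 40 bp
Sorted largest to smallest: 40, 34, 8, 7, 7 bp.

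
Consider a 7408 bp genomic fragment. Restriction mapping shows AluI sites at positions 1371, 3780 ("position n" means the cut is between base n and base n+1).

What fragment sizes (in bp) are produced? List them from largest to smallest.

Linear molecule, 2 cuts → 3 fragments:
  1371 − 0 = 1371 bp
  3780 − 1371 = 2409 bp
  7408 − 3780 = 3628 bp
Sorted largest to smallest: 3628, 2409, 1371 bp.

3628, 2409, 1371 bp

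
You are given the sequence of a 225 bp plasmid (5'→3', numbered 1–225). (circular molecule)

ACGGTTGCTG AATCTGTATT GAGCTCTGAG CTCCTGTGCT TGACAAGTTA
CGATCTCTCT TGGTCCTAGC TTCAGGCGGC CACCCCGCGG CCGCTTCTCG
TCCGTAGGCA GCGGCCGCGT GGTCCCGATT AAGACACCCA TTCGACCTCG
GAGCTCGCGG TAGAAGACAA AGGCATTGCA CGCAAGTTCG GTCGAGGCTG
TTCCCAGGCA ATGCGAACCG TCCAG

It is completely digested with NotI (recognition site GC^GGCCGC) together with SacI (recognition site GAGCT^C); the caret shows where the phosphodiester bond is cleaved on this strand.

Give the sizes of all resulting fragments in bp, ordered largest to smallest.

NotI sites (GCGGCCGC) start at positions 87, 111.
NotI cuts after base 2 of each site, so after positions 88, 112.
SacI sites (GAGCTC) start at positions 21, 28, 151.
SacI cuts after base 5 of each site (before the last base), so after positions 25, 32, 155.
Combined cut positions: 25, 32, 88, 112, 155.
Circular molecule, 5 cuts → 5 fragments:
  26–32 → 7 bp
  33–88 → 56 bp
  89–112 → 24 bp
  113–155 → 43 bp
  156–225 then 1–25 → 70 + 25 = 95 bp
Sorted largest to smallest: 95, 56, 43, 24, 7 bp.

95, 56, 43, 24, 7 bp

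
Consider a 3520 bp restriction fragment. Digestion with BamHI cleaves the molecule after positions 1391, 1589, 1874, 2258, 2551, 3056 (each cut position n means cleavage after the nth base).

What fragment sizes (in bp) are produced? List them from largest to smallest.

Linear molecule, 6 cuts → 7 fragments:
  1391 − 0 = 1391 bp
  1589 − 1391 = 198 bp
  1874 − 1589 = 285 bp
  2258 − 1874 = 384 bp
  2551 − 2258 = 293 bp
  3056 − 2551 = 505 bp
  3520 − 3056 = 464 bp
Sorted largest to smallest: 1391, 505, 464, 384, 293, 285, 198 bp.

1391, 505, 464, 384, 293, 285, 198 bp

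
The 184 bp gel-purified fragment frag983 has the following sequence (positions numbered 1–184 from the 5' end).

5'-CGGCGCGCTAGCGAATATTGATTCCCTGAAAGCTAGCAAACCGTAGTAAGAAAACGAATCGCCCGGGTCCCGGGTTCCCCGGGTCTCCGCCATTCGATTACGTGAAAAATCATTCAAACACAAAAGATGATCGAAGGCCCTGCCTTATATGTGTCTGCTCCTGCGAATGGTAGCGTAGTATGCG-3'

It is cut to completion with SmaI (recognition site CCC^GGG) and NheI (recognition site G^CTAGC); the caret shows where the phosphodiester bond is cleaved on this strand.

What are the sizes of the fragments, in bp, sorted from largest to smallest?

104, 32, 25, 9, 7, 7 bp

SmaI sites (CCCGGG) start at positions 62, 69, 78.
SmaI cuts after base 3 of each site, so after positions 64, 71, 80.
NheI sites (GCTAGC) start at positions 7, 32.
NheI cuts after the first base of each site, so after positions 7, 32.
Combined cut positions: 7, 32, 64, 71, 80.
Linear molecule, 5 cuts → 6 fragments:
  1–7 → 7 bp
  8–32 → 25 bp
  33–64 → 32 bp
  65–71 → 7 bp
  72–80 → 9 bp
  81–184 → 104 bp
Sorted largest to smallest: 104, 32, 25, 9, 7, 7 bp.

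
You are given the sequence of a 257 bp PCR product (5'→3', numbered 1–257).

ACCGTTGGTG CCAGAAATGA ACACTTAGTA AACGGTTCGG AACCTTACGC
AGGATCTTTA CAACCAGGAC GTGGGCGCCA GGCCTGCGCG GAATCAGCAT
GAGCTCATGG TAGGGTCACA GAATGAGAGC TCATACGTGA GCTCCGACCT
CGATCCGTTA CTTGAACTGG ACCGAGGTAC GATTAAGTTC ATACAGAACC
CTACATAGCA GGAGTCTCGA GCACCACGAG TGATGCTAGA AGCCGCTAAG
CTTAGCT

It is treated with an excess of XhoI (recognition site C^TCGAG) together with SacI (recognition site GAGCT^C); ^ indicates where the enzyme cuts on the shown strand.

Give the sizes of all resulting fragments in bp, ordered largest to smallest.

The XhoI site (CTCGAG) starts at position 216.
XhoI cuts after the first base of each site, so after position 216.
SacI sites (GAGCTC) start at positions 101, 127, 139.
SacI cuts after base 5 of each site (before the last base), so after positions 105, 131, 143.
Combined cut positions: 105, 131, 143, 216.
Linear molecule, 4 cuts → 5 fragments:
  1–105 → 105 bp
  106–131 → 26 bp
  132–143 → 12 bp
  144–216 → 73 bp
  217–257 → 41 bp
Sorted largest to smallest: 105, 73, 41, 26, 12 bp.

105, 73, 41, 26, 12 bp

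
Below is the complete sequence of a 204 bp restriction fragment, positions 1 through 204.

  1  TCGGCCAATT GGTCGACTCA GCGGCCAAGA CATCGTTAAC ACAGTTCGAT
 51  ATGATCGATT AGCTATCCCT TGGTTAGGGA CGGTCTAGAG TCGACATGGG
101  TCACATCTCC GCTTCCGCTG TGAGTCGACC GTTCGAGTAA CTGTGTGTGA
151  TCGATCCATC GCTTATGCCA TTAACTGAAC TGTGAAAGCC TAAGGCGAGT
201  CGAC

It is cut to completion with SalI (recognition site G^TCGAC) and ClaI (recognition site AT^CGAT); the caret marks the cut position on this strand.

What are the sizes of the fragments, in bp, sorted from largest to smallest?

SalI sites (GTCGAC) start at positions 12, 90, 124, 199.
SalI cuts after the first base of each site, so after positions 12, 90, 124, 199.
ClaI sites (ATCGAT) start at positions 54, 150.
ClaI cuts after base 2 of each site, so after positions 55, 151.
Combined cut positions: 12, 55, 90, 124, 151, 199.
Linear molecule, 6 cuts → 7 fragments:
  1–12 → 12 bp
  13–55 → 43 bp
  56–90 → 35 bp
  91–124 → 34 bp
  125–151 → 27 bp
  152–199 → 48 bp
  200–204 → 5 bp
Sorted largest to smallest: 48, 43, 35, 34, 27, 12, 5 bp.

48, 43, 35, 34, 27, 12, 5 bp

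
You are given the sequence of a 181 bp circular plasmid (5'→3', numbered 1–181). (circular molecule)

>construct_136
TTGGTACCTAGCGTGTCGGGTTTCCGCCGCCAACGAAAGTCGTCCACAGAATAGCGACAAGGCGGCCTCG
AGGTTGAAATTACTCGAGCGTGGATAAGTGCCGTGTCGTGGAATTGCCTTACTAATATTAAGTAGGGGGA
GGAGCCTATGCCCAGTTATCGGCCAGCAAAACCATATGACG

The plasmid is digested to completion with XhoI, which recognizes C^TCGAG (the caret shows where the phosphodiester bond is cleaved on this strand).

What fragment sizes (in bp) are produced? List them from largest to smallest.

165, 16 bp

XhoI sites (CTCGAG) start at positions 67, 83.
XhoI cuts after the first base of each site, so after positions 67, 83.
Circular molecule, 2 cuts → 2 fragments:
  68–83 → 16 bp
  84–181 then 1–67 → 98 + 67 = 165 bp
Sorted largest to smallest: 165, 16 bp.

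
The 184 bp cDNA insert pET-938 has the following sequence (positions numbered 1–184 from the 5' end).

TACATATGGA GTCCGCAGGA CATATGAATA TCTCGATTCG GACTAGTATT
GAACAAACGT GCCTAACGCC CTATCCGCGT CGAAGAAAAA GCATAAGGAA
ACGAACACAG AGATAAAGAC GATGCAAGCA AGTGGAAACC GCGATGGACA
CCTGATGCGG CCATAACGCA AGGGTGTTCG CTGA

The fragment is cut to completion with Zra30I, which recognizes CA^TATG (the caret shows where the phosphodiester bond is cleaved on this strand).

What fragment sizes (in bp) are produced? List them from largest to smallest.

Zra30I sites (CATATG) start at positions 3, 21.
Zra30I cuts after base 2 of each site, so after positions 4, 22.
Linear molecule, 2 cuts → 3 fragments:
  1–4 → 4 bp
  5–22 → 18 bp
  23–184 → 162 bp
Sorted largest to smallest: 162, 18, 4 bp.

162, 18, 4 bp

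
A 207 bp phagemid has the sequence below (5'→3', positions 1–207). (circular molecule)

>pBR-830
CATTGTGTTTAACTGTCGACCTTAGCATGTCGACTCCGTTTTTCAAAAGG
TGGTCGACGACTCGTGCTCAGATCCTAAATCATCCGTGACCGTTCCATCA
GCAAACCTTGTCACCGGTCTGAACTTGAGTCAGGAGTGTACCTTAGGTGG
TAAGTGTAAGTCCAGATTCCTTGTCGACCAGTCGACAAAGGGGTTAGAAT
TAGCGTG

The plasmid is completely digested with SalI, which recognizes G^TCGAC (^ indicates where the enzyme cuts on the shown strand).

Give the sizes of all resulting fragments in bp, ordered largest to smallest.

SalI sites (GTCGAC) start at positions 15, 29, 53, 173, 181.
SalI cuts after the first base of each site, so after positions 15, 29, 53, 173, 181.
Circular molecule, 5 cuts → 5 fragments:
  16–29 → 14 bp
  30–53 → 24 bp
  54–173 → 120 bp
  174–181 → 8 bp
  182–207 then 1–15 → 26 + 15 = 41 bp
Sorted largest to smallest: 120, 41, 24, 14, 8 bp.

120, 41, 24, 14, 8 bp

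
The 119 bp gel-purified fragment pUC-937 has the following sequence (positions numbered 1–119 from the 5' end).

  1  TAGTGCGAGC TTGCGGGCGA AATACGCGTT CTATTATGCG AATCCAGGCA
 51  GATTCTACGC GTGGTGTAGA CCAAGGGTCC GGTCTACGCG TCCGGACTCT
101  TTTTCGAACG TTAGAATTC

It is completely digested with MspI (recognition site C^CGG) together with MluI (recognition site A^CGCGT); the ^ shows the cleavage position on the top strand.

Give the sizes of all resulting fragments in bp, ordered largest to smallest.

33, 27, 24, 22, 7, 6 bp

MspI sites (CCGG) start at positions 79, 92.
MspI cuts after the first base of each site, so after positions 79, 92.
MluI sites (ACGCGT) start at positions 24, 57, 86.
MluI cuts after the first base of each site, so after positions 24, 57, 86.
Combined cut positions: 24, 57, 79, 86, 92.
Linear molecule, 5 cuts → 6 fragments:
  1–24 → 24 bp
  25–57 → 33 bp
  58–79 → 22 bp
  80–86 → 7 bp
  87–92 → 6 bp
  93–119 → 27 bp
Sorted largest to smallest: 33, 27, 24, 22, 7, 6 bp.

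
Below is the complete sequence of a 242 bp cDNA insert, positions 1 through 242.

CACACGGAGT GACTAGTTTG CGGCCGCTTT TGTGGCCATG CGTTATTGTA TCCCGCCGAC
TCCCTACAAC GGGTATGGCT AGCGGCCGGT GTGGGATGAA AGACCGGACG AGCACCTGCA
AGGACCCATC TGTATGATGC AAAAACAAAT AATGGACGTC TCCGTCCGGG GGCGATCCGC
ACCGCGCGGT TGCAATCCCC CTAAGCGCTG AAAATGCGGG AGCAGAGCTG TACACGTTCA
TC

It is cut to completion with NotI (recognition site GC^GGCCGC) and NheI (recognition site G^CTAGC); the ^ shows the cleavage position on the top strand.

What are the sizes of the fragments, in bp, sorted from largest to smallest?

164, 57, 21 bp

The NotI site (GCGGCCGC) starts at position 20.
NotI cuts after base 2 of each site, so after position 21.
The NheI site (GCTAGC) starts at position 78.
NheI cuts after the first base of each site, so after position 78.
Combined cut positions: 21, 78.
Linear molecule, 2 cuts → 3 fragments:
  1–21 → 21 bp
  22–78 → 57 bp
  79–242 → 164 bp
Sorted largest to smallest: 164, 57, 21 bp.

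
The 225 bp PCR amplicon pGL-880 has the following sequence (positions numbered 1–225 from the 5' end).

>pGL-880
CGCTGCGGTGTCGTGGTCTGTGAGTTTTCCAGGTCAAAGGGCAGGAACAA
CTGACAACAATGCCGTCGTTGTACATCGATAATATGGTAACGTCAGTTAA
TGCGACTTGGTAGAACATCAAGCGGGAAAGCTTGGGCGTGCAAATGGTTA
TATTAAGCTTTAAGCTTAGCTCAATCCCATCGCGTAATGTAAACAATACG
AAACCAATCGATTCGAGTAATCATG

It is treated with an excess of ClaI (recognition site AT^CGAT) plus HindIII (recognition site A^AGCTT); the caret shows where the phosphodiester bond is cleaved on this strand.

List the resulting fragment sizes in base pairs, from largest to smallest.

76, 52, 46, 27, 17, 7 bp

ClaI sites (ATCGAT) start at positions 75, 207.
ClaI cuts after base 2 of each site, so after positions 76, 208.
HindIII sites (AAGCTT) start at positions 128, 155, 162.
HindIII cuts after the first base of each site, so after positions 128, 155, 162.
Combined cut positions: 76, 128, 155, 162, 208.
Linear molecule, 5 cuts → 6 fragments:
  1–76 → 76 bp
  77–128 → 52 bp
  129–155 → 27 bp
  156–162 → 7 bp
  163–208 → 46 bp
  209–225 → 17 bp
Sorted largest to smallest: 76, 52, 46, 27, 17, 7 bp.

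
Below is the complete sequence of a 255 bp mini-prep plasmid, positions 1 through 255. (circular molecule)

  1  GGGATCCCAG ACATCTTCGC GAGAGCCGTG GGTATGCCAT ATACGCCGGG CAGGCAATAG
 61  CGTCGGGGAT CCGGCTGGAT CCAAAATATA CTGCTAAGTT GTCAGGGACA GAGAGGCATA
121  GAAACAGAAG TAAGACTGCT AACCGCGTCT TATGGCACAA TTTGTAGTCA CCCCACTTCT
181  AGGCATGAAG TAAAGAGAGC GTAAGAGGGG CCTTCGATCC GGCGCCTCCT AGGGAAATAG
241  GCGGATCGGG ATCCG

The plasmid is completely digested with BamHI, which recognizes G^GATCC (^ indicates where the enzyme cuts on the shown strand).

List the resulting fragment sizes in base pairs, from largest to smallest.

172, 65, 10, 8 bp

BamHI sites (GGATCC) start at positions 2, 67, 77, 249.
BamHI cuts after the first base of each site, so after positions 2, 67, 77, 249.
Circular molecule, 4 cuts → 4 fragments:
  3–67 → 65 bp
  68–77 → 10 bp
  78–249 → 172 bp
  250–255 then 1–2 → 6 + 2 = 8 bp
Sorted largest to smallest: 172, 65, 10, 8 bp.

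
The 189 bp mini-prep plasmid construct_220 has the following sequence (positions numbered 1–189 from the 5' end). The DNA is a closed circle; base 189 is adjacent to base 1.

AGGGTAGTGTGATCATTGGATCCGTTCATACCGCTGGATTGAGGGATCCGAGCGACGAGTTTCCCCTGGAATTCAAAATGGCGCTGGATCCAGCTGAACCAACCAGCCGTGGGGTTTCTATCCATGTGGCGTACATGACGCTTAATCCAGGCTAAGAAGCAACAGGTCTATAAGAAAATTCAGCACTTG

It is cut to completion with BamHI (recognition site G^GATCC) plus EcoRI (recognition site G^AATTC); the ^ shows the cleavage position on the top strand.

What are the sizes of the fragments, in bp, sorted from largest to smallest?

BamHI sites (GGATCC) start at positions 18, 44, 86.
BamHI cuts after the first base of each site, so after positions 18, 44, 86.
The EcoRI site (GAATTC) starts at position 69.
EcoRI cuts after the first base of each site, so after position 69.
Combined cut positions: 18, 44, 69, 86.
Circular molecule, 4 cuts → 4 fragments:
  19–44 → 26 bp
  45–69 → 25 bp
  70–86 → 17 bp
  87–189 then 1–18 → 103 + 18 = 121 bp
Sorted largest to smallest: 121, 26, 25, 17 bp.

121, 26, 25, 17 bp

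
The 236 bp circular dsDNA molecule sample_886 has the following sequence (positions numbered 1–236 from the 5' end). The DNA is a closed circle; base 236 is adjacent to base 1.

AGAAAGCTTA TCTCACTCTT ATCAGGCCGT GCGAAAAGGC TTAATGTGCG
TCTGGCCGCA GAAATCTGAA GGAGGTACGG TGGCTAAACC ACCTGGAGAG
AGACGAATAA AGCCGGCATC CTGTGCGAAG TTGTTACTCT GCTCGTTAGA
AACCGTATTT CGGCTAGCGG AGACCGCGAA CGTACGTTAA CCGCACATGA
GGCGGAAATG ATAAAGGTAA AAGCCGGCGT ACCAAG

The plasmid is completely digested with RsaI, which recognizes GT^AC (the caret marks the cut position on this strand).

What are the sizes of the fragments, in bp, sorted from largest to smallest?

107, 82, 47 bp

RsaI sites (GTAC) start at positions 75, 182, 229.
RsaI cuts after base 2 of each site, so after positions 76, 183, 230.
Circular molecule, 3 cuts → 3 fragments:
  77–183 → 107 bp
  184–230 → 47 bp
  231–236 then 1–76 → 6 + 76 = 82 bp
Sorted largest to smallest: 107, 82, 47 bp.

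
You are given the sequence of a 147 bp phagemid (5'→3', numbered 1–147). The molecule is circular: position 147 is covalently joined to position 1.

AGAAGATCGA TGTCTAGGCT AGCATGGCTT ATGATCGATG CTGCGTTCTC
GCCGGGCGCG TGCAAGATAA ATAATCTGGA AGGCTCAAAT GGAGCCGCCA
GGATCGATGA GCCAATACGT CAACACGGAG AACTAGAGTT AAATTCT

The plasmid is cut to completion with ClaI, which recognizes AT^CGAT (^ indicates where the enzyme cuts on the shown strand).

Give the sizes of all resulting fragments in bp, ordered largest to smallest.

ClaI sites (ATCGAT) start at positions 6, 34, 103.
ClaI cuts after base 2 of each site, so after positions 7, 35, 104.
Circular molecule, 3 cuts → 3 fragments:
  8–35 → 28 bp
  36–104 → 69 bp
  105–147 then 1–7 → 43 + 7 = 50 bp
Sorted largest to smallest: 69, 50, 28 bp.

69, 50, 28 bp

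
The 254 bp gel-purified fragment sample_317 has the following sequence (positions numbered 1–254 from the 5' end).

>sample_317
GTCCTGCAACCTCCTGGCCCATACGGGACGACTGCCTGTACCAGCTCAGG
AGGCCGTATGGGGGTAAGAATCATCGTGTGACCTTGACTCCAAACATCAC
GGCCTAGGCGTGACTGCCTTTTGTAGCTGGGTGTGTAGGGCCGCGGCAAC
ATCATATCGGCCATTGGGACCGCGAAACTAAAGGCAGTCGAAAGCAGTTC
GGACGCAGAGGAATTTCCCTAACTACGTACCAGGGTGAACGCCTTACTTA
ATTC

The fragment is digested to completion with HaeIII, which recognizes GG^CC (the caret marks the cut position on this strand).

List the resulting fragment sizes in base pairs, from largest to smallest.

HaeIII sites (GGCC) start at positions 16, 52, 101, 139, 159.
HaeIII cuts after base 2 of each site, so after positions 17, 53, 102, 140, 160.
Linear molecule, 5 cuts → 6 fragments:
  1–17 → 17 bp
  18–53 → 36 bp
  54–102 → 49 bp
  103–140 → 38 bp
  141–160 → 20 bp
  161–254 → 94 bp
Sorted largest to smallest: 94, 49, 38, 36, 20, 17 bp.

94, 49, 38, 36, 20, 17 bp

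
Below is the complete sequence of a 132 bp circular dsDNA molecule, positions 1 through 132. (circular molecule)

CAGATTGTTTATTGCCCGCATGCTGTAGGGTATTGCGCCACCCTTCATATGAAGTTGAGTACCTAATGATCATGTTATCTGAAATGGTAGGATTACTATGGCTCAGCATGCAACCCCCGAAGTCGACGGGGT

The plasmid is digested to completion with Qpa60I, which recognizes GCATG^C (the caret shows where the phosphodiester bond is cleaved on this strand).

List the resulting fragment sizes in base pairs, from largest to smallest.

Qpa60I sites (GCATGC) start at positions 18, 106.
Qpa60I cuts after base 5 of each site (before the last base), so after positions 22, 110.
Circular molecule, 2 cuts → 2 fragments:
  23–110 → 88 bp
  111–132 then 1–22 → 22 + 22 = 44 bp
Sorted largest to smallest: 88, 44 bp.

88, 44 bp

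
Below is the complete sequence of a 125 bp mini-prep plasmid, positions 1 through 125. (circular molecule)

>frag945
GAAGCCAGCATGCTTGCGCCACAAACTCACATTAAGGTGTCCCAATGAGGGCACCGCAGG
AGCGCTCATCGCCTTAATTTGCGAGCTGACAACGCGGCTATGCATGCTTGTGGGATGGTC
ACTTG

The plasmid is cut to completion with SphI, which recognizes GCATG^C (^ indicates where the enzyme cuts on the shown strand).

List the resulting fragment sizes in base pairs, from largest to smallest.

94, 31 bp

SphI sites (GCATGC) start at positions 8, 102.
SphI cuts after base 5 of each site (before the last base), so after positions 12, 106.
Circular molecule, 2 cuts → 2 fragments:
  13–106 → 94 bp
  107–125 then 1–12 → 19 + 12 = 31 bp
Sorted largest to smallest: 94, 31 bp.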